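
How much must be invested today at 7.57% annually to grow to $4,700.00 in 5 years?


Formula: PV = FV / (1 + r)^n
Substituting: PV = $4,700.00 / (1 + 0.0757)^5
Discount factor: (1.0757)^5 = 1.44031
PV = $4,700.00 / 1.44031 = $3,263.19

$3,263.19


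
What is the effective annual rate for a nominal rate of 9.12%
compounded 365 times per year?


Formula: EAR = (1 + r/m)^m - 1
Period rate: r/m = 0.0912 / 365 = 0.00025
Compounding: (1 + 0.00025)^365 = 1.095476
EAR = 1.095476 - 1 = 0.095476

0.095476


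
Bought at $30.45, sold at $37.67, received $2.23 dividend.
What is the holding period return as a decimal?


Formula: HPR = (P1 - P0 + D) / P0
Gain: $37.67 - $30.45 + $2.23 = $9.45
HPR = $9.45 / $30.45 = 0.3103

0.3103


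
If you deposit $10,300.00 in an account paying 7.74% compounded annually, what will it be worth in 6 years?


Formula: FV = P * (1 + r)^n
Substituting: FV = $10,300.00 * (1 + 0.0774)^6
Growth factor: (1.0774)^6 = 1.56409
FV = $10,300.00 * 1.56409 = $16,110.13

$16,110.13


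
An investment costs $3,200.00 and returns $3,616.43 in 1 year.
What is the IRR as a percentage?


Formula: IRR = C1/C0 - 1
Substituting: IRR = $3,616.43 / $3,200.00 - 1
Ratio: 1.130134 - 1 = 0.130134
IRR = 13.0134%

13.0134%


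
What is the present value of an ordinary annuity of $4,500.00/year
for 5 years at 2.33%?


Formula: PV = PMT * (1 - (1+r)^(-n)) / r
Discount factor: (1 + 0.0233)^(-5) = 0.89122
Bracket: 1 - 0.89122 = 0.10878
PV = $4,500.00 * 0.10878 / 0.0233 = $21,008.93

$21,008.93


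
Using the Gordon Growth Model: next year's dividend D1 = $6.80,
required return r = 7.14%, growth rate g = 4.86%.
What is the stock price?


Formula: P = D1 / (r - g)
Spread: r - g = 0.0714 - 0.0486 = 0.0228
Substituting: P = $6.80 / 0.0228
P = $298.25

$298.25


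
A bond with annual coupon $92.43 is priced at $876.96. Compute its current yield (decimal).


Formula: Current yield = annual coupon / price
Substituting: CY = $92.43 / $876.96
CY = 0.105398

0.105398


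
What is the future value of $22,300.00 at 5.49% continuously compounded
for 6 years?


Formula: FV = P * e^(r*t)
Exponent: r*t = 0.0549 * 6 = 0.3294
e^(0.3294) = 1.390134
FV = $22,300.00 * 1.390134 = $30,999.98

$30,999.98


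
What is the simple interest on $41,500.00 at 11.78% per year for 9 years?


Formula: I = P * r * t
Substituting: I = $41,500.00 * 0.1178 * 9
Step: I = $41,500.00 * 1.0602
I = $43,998.30

$43,998.30


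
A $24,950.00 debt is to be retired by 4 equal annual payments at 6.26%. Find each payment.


Formula: PMT = PV * r / (1 - (1+r)^(-n))
Denominator: 1 - (1 + 0.0626)^(-4) = 0.21563
Numerator: $24,950.00 * 0.0626 = 1561.87
PMT = 1561.87 / 0.21563 = $7,243.27

$7,243.27


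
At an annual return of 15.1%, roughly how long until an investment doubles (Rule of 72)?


Formula: Years ≈ 72 / r
Substituting: Years ≈ 72 / 15.1
Years ≈ 4.8

4.8 years


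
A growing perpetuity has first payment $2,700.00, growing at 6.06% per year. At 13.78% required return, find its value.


Formula: PV = C / (r - g)
Spread: r - g = 0.1378 - 0.0606 = 0.0772
Substituting: PV = $2,700.00 / 0.0772
PV = $34,974.09

$34,974.09


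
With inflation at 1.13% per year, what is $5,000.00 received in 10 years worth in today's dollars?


Formula: Real value = nominal / (1 + inflation)^years
Price level: (1 + 0.0113)^10 = 1.118923
Real value = $5,000.00 / 1.118923 = $4,468.58

$4,468.58


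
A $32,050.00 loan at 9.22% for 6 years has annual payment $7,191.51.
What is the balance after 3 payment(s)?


Formula: Balance = PV*(1+r)^k - PMT*((1+r)^k - 1)/r
Growth: (1 + 0.0922)^3 = 1.302886
Accumulated factor: ((1+r)^k - 1)/r = 3.285101
Balance = $32,050.00 * 1.302886 - $7,191.51 * 3.285101
Balance = $18,132.67

$18,132.67


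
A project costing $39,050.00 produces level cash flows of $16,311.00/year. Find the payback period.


Formula: Payback = investment / annual cash flow
Substituting: Payback = $39,050.00 / $16,311.00
Payback = 2.3941 years

2.3941 years


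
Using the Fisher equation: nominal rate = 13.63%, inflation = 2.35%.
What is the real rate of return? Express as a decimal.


Formula: (1 + r_real) = (1 + r_nom) / (1 + inflation)
Substituting: (1 + r_real) = 1.1363 / 1.0235
(1 + r_real) = 1.11021
r_real = 1.11021 - 1 = 0.11021

0.11021


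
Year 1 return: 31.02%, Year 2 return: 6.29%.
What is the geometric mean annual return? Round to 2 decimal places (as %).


Formula: Geometric mean = ((1+r1)*(1+r2))^(1/2) - 1
Product: (1 + 0.3102) * (1 + 0.0629) = 1.3102 * 1.0629 = 1.392612
Square root: 1.392612^0.5 = 1.18009
Geometric mean = 1.18009 - 1 = 0.18009
As percentage: 18.01%

18.01%


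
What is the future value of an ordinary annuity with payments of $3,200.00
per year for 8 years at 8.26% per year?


Formula: FV = PMT * ((1+r)^n - 1) / r
Growth factor: (1 + 0.0826)^8 = 1.88688
Numerator: 1.88688 - 1 = 0.88688
FV = $3,200.00 * 0.88688 / 0.0826 = $34,358.53

$34,358.53


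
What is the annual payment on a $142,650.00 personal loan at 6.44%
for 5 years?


Formula: PMT = PV * r / (1 - (1+r)^(-n))
Denominator: 1 - (1 + 0.0644)^(-5) = 0.26806
Numerator: $142,650.00 * 0.0644 = 9186.66
PMT = 9186.66 / 0.26806 = $34,270.95

$34,270.95


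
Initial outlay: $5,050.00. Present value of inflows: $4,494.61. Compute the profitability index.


Formula: PI = PV(cash flows) / initial investment
Substituting: PI = $4,494.61 / $5,050.00
PI = 0.89

0.89


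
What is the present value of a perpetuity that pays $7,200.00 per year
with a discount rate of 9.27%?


Formula: PV = C / r
Substituting: PV = $7,200.00 / 0.0927
PV = $77,669.90

$77,669.90


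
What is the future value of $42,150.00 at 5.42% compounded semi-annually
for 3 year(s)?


Formula: FV = P * (1 + r/m)^(m*t)
Period rate: r/m = 0.0542 / 2 = 0.0271
Total periods: m*t = 2 * 3 = 6
Growth factor: (1 + 0.0271)^6 = 1.174022
FV = $42,150.00 * 1.174022 = $49,485.04

$49,485.04


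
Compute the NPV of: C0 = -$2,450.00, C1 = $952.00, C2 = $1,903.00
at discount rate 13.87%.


Formula: NPV = C0 + C1/(1+r) + C2/(1+r)^2
Discount C1: $952.00 / (1 + 0.1387) = $836.04
Discount C2: $1,903.00 / (1 + 0.1387)^2 = $1,467.64
NPV = -$2,450.00 + $836.04 + $1,467.64 = -$146.32

-$146.32


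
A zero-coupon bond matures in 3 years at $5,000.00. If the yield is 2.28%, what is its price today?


Formula: Price = FV / (1 + r)^n
Substituting: Price = $5,000.00 / (1 + 0.0228)^3
Discount factor: (1.0228)^3 = 1.069971
Price = $5,000.00 / 1.069971 = $4,673.02

$4,673.02


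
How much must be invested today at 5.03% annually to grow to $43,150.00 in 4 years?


Formula: PV = FV / (1 + r)^n
Substituting: PV = $43,150.00 / (1 + 0.0503)^4
Discount factor: (1.0503)^4 = 1.216896
PV = $43,150.00 / 1.216896 = $35,459.07

$35,459.07


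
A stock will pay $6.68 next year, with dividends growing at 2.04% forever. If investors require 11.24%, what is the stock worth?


Formula: P = D1 / (r - g)
Spread: r - g = 0.1124 - 0.0204 = 0.092
Substituting: P = $6.68 / 0.092
P = $72.61

$72.61


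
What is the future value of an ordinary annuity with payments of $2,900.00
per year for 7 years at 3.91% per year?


Formula: FV = PMT * ((1+r)^n - 1) / r
Growth factor: (1 + 0.0391)^7 = 1.307981
Numerator: 1.307981 - 1 = 0.307981
FV = $2,900.00 * 0.307981 / 0.0391 = $22,842.58

$22,842.58


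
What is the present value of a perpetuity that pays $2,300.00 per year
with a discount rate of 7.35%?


Formula: PV = C / r
Substituting: PV = $2,300.00 / 0.0735
PV = $31,292.52

$31,292.52


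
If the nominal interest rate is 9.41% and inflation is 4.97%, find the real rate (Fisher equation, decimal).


Formula: (1 + r_real) = (1 + r_nom) / (1 + inflation)
Substituting: (1 + r_real) = 1.0941 / 1.0497
(1 + r_real) = 1.042298
r_real = 1.042298 - 1 = 0.042298

0.042298


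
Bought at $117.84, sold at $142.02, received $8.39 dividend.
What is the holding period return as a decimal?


Formula: HPR = (P1 - P0 + D) / P0
Gain: $142.02 - $117.84 + $8.39 = $32.57
HPR = $32.57 / $117.84 = 0.2764

0.2764


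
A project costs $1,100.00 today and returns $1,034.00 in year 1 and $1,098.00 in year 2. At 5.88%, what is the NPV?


Formula: NPV = C0 + C1/(1+r) + C2/(1+r)^2
Discount C1: $1,034.00 / (1 + 0.0588) = $976.58
Discount C2: $1,098.00 / (1 + 0.0588)^2 = $979.43
NPV = -$1,100.00 + $976.58 + $979.43 = $856.01

$856.01


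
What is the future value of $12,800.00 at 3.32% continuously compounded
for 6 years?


Formula: FV = P * e^(r*t)
Exponent: r*t = 0.0332 * 6 = 0.1992
e^(0.1992) = 1.220426
FV = $12,800.00 * 1.220426 = $15,621.45

$15,621.45


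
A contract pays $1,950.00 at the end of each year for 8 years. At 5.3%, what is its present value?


Formula: PV = PMT * (1 - (1+r)^(-n)) / r
Discount factor: (1 + 0.053)^(-8) = 0.661566
Bracket: 1 - 0.661566 = 0.338434
PV = $1,950.00 * 0.338434 / 0.053 = $12,451.83

$12,451.83


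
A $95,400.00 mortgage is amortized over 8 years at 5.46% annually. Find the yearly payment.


Formula: PMT = PV * r / (1 - (1+r)^(-n))
Denominator: 1 - (1 + 0.0546)^(-8) = 0.346421
Numerator: $95,400.00 * 0.0546 = 5208.84
PMT = 5208.84 / 0.346421 = $15,036.14

$15,036.14


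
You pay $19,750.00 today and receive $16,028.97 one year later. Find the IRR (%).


Formula: IRR = C1/C0 - 1
Substituting: IRR = $16,028.97 / $19,750.00 - 1
Ratio: 0.811593 - 1 = -0.188407
IRR = -18.8407%

-18.8407%


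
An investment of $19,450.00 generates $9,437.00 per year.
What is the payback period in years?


Formula: Payback = investment / annual cash flow
Substituting: Payback = $19,450.00 / $9,437.00
Payback = 2.061 years

2.061 years


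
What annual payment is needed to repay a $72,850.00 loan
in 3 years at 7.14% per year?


Formula: PMT = PV * r / (1 - (1+r)^(-n))
Denominator: 1 - (1 + 0.0714)^(-3) = 0.186898
Numerator: $72,850.00 * 0.0714 = 5201.49
PMT = 5201.49 / 0.186898 = $27,830.65

$27,830.65


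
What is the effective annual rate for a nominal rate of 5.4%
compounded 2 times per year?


Formula: EAR = (1 + r/m)^m - 1
Period rate: r/m = 0.054 / 2 = 0.027
Compounding: (1 + 0.027)^2 = 1.054729
EAR = 1.054729 - 1 = 0.054729

0.054729


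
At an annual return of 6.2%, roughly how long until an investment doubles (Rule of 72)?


Formula: Years ≈ 72 / r
Substituting: Years ≈ 72 / 6.2
Years ≈ 11.6

11.6 years


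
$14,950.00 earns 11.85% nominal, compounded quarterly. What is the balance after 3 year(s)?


Formula: FV = P * (1 + r/m)^(m*t)
Period rate: r/m = 0.1185 / 4 = 0.029625
Total periods: m*t = 4 * 3 = 12
Growth factor: (1 + 0.029625)^12 = 1.419544
FV = $14,950.00 * 1.419544 = $21,222.19

$21,222.19


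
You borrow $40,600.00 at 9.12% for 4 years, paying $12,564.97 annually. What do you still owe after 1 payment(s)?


Formula: Balance = PV*(1+r)^k - PMT*((1+r)^k - 1)/r
Growth: (1 + 0.0912)^1 = 1.0912
Accumulated factor: ((1+r)^k - 1)/r = 1.0
Balance = $40,600.00 * 1.0912 - $12,564.97 * 1.0
Balance = $31,737.75

$31,737.75


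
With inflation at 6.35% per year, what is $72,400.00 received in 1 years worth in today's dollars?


Formula: Real value = nominal / (1 + inflation)^years
Price level: (1 + 0.0635)^1 = 1.0635
Real value = $72,400.00 / 1.0635 = $68,077.10

$68,077.10


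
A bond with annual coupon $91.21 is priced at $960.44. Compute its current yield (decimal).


Formula: Current yield = annual coupon / price
Substituting: CY = $91.21 / $960.44
CY = 0.094967

0.094967


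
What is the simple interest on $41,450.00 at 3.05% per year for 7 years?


Formula: I = P * r * t
Substituting: I = $41,450.00 * 0.0305 * 7
Step: I = $41,450.00 * 0.2135
I = $8,849.58

$8,849.58


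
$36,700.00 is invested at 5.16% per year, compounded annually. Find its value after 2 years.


Formula: FV = P * (1 + r)^n
Substituting: FV = $36,700.00 * (1 + 0.0516)^2
Growth factor: (1.0516)^2 = 1.105863
FV = $36,700.00 * 1.105863 = $40,585.16

$40,585.16


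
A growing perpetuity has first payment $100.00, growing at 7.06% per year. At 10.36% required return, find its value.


Formula: PV = C / (r - g)
Spread: r - g = 0.1036 - 0.0706 = 0.033
Substituting: PV = $100.00 / 0.033
PV = $3,030.30

$3,030.30


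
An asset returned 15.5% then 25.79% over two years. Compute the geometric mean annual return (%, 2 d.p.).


Formula: Geometric mean = ((1+r1)*(1+r2))^(1/2) - 1
Product: (1 + 0.155) * (1 + 0.2579) = 1.155 * 1.2579 = 1.452875
Square root: 1.452875^0.5 = 1.205352
Geometric mean = 1.205352 - 1 = 0.205352
As percentage: 20.54%

20.54%


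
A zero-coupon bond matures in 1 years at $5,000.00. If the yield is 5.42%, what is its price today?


Formula: Price = FV / (1 + r)^n
Substituting: Price = $5,000.00 / (1 + 0.0542)^1
Discount factor: (1.0542)^1 = 1.0542
Price = $5,000.00 / 1.0542 = $4,742.93

$4,742.93


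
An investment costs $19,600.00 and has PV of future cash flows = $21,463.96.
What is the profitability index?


Formula: PI = PV(cash flows) / initial investment
Substituting: PI = $21,463.96 / $19,600.00
PI = 1.0951

1.0951


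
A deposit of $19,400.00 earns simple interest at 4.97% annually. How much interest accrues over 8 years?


Formula: I = P * r * t
Substituting: I = $19,400.00 * 0.0497 * 8
Step: I = $19,400.00 * 0.3976
I = $7,713.44

$7,713.44


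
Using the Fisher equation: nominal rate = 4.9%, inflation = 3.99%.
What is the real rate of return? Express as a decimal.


Formula: (1 + r_real) = (1 + r_nom) / (1 + inflation)
Substituting: (1 + r_real) = 1.049 / 1.0399
(1 + r_real) = 1.008751
r_real = 1.008751 - 1 = 0.008751

0.008751


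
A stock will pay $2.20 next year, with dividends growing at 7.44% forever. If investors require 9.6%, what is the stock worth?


Formula: P = D1 / (r - g)
Spread: r - g = 0.096 - 0.0744 = 0.0216
Substituting: P = $2.20 / 0.0216
P = $101.85

$101.85


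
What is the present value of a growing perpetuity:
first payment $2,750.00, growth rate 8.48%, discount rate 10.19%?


Formula: PV = C / (r - g)
Spread: r - g = 0.1019 - 0.0848 = 0.0171
Substituting: PV = $2,750.00 / 0.0171
PV = $160,818.71

$160,818.71


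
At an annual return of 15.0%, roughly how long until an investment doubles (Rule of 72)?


Formula: Years ≈ 72 / r
Substituting: Years ≈ 72 / 15.0
Years ≈ 4.8

4.8 years


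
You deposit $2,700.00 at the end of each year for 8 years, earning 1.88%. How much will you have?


Formula: FV = PMT * ((1+r)^n - 1) / r
Growth factor: (1 + 0.0188)^8 = 1.160677
Numerator: 1.160677 - 1 = 0.160677
FV = $2,700.00 * 0.160677 / 0.0188 = $23,076.00

$23,076.00


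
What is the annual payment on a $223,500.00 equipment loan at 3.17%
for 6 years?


Formula: PMT = PV * r / (1 - (1+r)^(-n))
Denominator: 1 - (1 + 0.0317)^(-6) = 0.170762
Numerator: $223,500.00 * 0.0317 = 7084.95
PMT = 7084.95 / 0.170762 = $41,490.31

$41,490.31


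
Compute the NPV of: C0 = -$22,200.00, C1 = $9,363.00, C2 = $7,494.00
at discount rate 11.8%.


Formula: NPV = C0 + C1/(1+r) + C2/(1+r)^2
Discount C1: $9,363.00 / (1 + 0.118) = $8,374.78
Discount C2: $7,494.00 / (1 + 0.118)^2 = $5,995.56
NPV = -$22,200.00 + $8,374.78 + $5,995.56 = -$7,829.66

-$7,829.66


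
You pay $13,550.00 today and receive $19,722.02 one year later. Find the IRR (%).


Formula: IRR = C1/C0 - 1
Substituting: IRR = $19,722.02 / $13,550.00 - 1
Ratio: 1.4555 - 1 = 0.4555
IRR = 45.55%

45.55%


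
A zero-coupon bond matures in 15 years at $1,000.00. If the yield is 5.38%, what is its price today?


Formula: Price = FV / (1 + r)^n
Substituting: Price = $1,000.00 / (1 + 0.0538)^15
Discount factor: (1.0538)^15 = 2.194689
Price = $1,000.00 / 2.194689 = $455.65

$455.65


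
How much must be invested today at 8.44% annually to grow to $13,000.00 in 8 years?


Formula: PV = FV / (1 + r)^n
Substituting: PV = $13,000.00 / (1 + 0.0844)^8
Discount factor: (1.0844)^8 = 1.912124
PV = $13,000.00 / 1.912124 = $6,798.72

$6,798.72


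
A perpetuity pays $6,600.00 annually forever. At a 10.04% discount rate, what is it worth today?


Formula: PV = C / r
Substituting: PV = $6,600.00 / 0.1004
PV = $65,737.05

$65,737.05


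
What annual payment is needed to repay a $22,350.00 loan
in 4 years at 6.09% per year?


Formula: PMT = PV * r / (1 - (1+r)^(-n))
Denominator: 1 - (1 + 0.0609)^(-4) = 0.210591
Numerator: $22,350.00 * 0.0609 = 1361.115
PMT = 1361.115 / 0.210591 = $6,463.32

$6,463.32


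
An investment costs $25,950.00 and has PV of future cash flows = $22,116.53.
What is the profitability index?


Formula: PI = PV(cash flows) / initial investment
Substituting: PI = $22,116.53 / $25,950.00
PI = 0.8523

0.8523


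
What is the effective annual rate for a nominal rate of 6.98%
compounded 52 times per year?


Formula: EAR = (1 + r/m)^m - 1
Period rate: r/m = 0.0698 / 52 = 0.001342
Compounding: (1 + 0.001342)^52 = 1.072244
EAR = 1.072244 - 1 = 0.072244

0.072244


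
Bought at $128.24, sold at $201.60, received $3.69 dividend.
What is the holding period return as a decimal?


Formula: HPR = (P1 - P0 + D) / P0
Gain: $201.60 - $128.24 + $3.69 = $77.05
HPR = $77.05 / $128.24 = 0.6008

0.6008


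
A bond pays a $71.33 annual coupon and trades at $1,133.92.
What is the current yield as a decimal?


Formula: Current yield = annual coupon / price
Substituting: CY = $71.33 / $1,133.92
CY = 0.062906

0.062906


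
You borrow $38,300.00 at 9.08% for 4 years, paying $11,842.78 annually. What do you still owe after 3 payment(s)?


Formula: Balance = PV*(1+r)^k - PMT*((1+r)^k - 1)/r
Growth: (1 + 0.0908)^3 = 1.297883
Accumulated factor: ((1+r)^k - 1)/r = 3.280645
Balance = $38,300.00 * 1.297883 - $11,842.78 * 3.280645
Balance = $10,856.95

$10,856.95


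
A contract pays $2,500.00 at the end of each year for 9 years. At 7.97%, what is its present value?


Formula: PV = PMT * (1 - (1+r)^(-n)) / r
Discount factor: (1 + 0.0797)^(-9) = 0.501501
Bracket: 1 - 0.501501 = 0.498499
PV = $2,500.00 * 0.498499 / 0.0797 = $15,636.72

$15,636.72


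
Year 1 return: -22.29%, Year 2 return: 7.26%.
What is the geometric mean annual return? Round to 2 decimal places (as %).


Formula: Geometric mean = ((1+r1)*(1+r2))^(1/2) - 1
Product: (1 + -0.2229) * (1 + 0.0726) = 0.7771 * 1.0726 = 0.833517
Square root: 0.833517^0.5 = 0.912972
Geometric mean = 0.912972 - 1 = -0.087028
As percentage: -8.70%

-8.70%


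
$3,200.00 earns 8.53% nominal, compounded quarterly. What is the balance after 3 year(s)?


Formula: FV = P * (1 + r/m)^(m*t)
Period rate: r/m = 0.0853 / 4 = 0.021325
Total periods: m*t = 4 * 3 = 12
Growth factor: (1 + 0.021325)^12 = 1.288153
FV = $3,200.00 * 1.288153 = $4,122.09

$4,122.09


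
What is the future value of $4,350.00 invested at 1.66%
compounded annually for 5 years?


Formula: FV = P * (1 + r)^n
Substituting: FV = $4,350.00 * (1 + 0.0166)^5
Growth factor: (1.0166)^5 = 1.085802
FV = $4,350.00 * 1.085802 = $4,723.24

$4,723.24


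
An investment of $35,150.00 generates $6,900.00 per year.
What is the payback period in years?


Formula: Payback = investment / annual cash flow
Substituting: Payback = $35,150.00 / $6,900.00
Payback = 5.0942 years

5.0942 years


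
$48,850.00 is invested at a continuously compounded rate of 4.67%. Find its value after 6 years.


Formula: FV = P * e^(r*t)
Exponent: r*t = 0.0467 * 6 = 0.2802
e^(0.2802) = 1.323394
FV = $48,850.00 * 1.323394 = $64,647.82

$64,647.82


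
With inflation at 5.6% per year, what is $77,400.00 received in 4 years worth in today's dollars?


Formula: Real value = nominal / (1 + inflation)^years
Price level: (1 + 0.056)^4 = 1.243528
Real value = $77,400.00 / 1.243528 = $62,242.25

$62,242.25


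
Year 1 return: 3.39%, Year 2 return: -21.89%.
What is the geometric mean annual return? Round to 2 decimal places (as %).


Formula: Geometric mean = ((1+r1)*(1+r2))^(1/2) - 1
Product: (1 + 0.0339) * (1 + -0.2189) = 1.0339 * 0.7811 = 0.807579
Square root: 0.807579^0.5 = 0.898654
Geometric mean = 0.898654 - 1 = -0.101346
As percentage: -10.13%

-10.13%


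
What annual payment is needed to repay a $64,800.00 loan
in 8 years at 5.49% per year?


Formula: PMT = PV * r / (1 - (1+r)^(-n))
Denominator: 1 - (1 + 0.0549)^(-8) = 0.347907
Numerator: $64,800.00 * 0.0549 = 3557.52
PMT = 3557.52 / 0.347907 = $10,225.50

$10,225.50


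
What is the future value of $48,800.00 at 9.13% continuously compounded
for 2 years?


Formula: FV = P * e^(r*t)
Exponent: r*t = 0.0913 * 2 = 0.1826
e^(0.1826) = 1.200334
FV = $48,800.00 * 1.200334 = $58,576.31

$58,576.31


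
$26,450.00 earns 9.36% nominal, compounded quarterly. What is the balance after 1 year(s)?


Formula: FV = P * (1 + r/m)^(m*t)
Period rate: r/m = 0.0936 / 4 = 0.0234
Total periods: m*t = 4 * 1 = 4
Growth factor: (1 + 0.0234)^4 = 1.096937
FV = $26,450.00 * 1.096937 = $29,013.98

$29,013.98


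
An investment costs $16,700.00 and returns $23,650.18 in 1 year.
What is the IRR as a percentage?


Formula: IRR = C1/C0 - 1
Substituting: IRR = $23,650.18 / $16,700.00 - 1
Ratio: 1.416178 - 1 = 0.416178
IRR = 41.6178%

41.6178%


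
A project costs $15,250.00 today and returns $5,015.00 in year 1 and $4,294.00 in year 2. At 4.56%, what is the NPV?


Formula: NPV = C0 + C1/(1+r) + C2/(1+r)^2
Discount C1: $5,015.00 / (1 + 0.0456) = $4,796.29
Discount C2: $4,294.00 / (1 + 0.0456)^2 = $3,927.63
NPV = -$15,250.00 + $4,796.29 + $3,927.63 = -$6,526.08

-$6,526.08


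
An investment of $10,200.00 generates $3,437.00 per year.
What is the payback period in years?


Formula: Payback = investment / annual cash flow
Substituting: Payback = $10,200.00 / $3,437.00
Payback = 2.9677 years

2.9677 years


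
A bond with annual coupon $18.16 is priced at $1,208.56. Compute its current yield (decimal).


Formula: Current yield = annual coupon / price
Substituting: CY = $18.16 / $1,208.56
CY = 0.015026

0.015026


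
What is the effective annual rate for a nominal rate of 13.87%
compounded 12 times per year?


Formula: EAR = (1 + r/m)^m - 1
Period rate: r/m = 0.1387 / 12 = 0.011558
Compounding: (1 + 0.011558)^12 = 1.147866
EAR = 1.147866 - 1 = 0.147866

0.147866


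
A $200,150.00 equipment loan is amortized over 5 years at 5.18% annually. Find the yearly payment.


Formula: PMT = PV * r / (1 - (1+r)^(-n))
Denominator: 1 - (1 + 0.0518)^(-5) = 0.223155
Numerator: $200,150.00 * 0.0518 = 10367.77
PMT = 10367.77 / 0.223155 = $46,459.87

$46,459.87


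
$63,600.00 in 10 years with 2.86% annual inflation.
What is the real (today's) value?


Formula: Real value = nominal / (1 + inflation)^years
Price level: (1 + 0.0286)^10 = 1.325761
Real value = $63,600.00 / 1.325761 = $47,972.45

$47,972.45


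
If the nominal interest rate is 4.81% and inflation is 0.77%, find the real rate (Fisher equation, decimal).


Formula: (1 + r_real) = (1 + r_nom) / (1 + inflation)
Substituting: (1 + r_real) = 1.0481 / 1.0077
(1 + r_real) = 1.040091
r_real = 1.040091 - 1 = 0.040091

0.040091


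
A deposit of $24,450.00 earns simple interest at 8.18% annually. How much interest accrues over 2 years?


Formula: I = P * r * t
Substituting: I = $24,450.00 * 0.0818 * 2
Step: I = $24,450.00 * 0.1636
I = $4,000.02

$4,000.02


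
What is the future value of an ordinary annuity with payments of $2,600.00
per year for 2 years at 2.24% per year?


Formula: FV = PMT * ((1+r)^n - 1) / r
Growth factor: (1 + 0.0224)^2 = 1.045302
Numerator: 1.045302 - 1 = 0.045302
FV = $2,600.00 * 0.045302 / 0.0224 = $5,258.24

$5,258.24


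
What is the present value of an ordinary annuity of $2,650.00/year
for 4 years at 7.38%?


Formula: PV = PMT * (1 - (1+r)^(-n)) / r
Discount factor: (1 + 0.0738)^(-4) = 0.752153
Bracket: 1 - 0.752153 = 0.247847
PV = $2,650.00 * 0.247847 / 0.0738 = $8,899.64

$8,899.64


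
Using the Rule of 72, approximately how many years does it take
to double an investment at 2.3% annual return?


Formula: Years ≈ 72 / r
Substituting: Years ≈ 72 / 2.3
Years ≈ 31.3

31.3 years


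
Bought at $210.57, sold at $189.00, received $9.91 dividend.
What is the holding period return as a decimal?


Formula: HPR = (P1 - P0 + D) / P0
Gain: $189.00 - $210.57 + $9.91 = -$11.66
HPR = -$11.66 / $210.57 = -0.0554

-0.0554


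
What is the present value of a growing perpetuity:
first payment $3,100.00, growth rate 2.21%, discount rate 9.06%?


Formula: PV = C / (r - g)
Spread: r - g = 0.0906 - 0.0221 = 0.0685
Substituting: PV = $3,100.00 / 0.0685
PV = $45,255.47

$45,255.47


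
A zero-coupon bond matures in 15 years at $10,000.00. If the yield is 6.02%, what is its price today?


Formula: Price = FV / (1 + r)^n
Substituting: Price = $10,000.00 / (1 + 0.0602)^15
Discount factor: (1.0602)^15 = 2.40335
Price = $10,000.00 / 2.40335 = $4,160.86

$4,160.86


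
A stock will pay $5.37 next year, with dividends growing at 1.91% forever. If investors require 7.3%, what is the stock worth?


Formula: P = D1 / (r - g)
Spread: r - g = 0.073 - 0.0191 = 0.0539
Substituting: P = $5.37 / 0.0539
P = $99.63

$99.63


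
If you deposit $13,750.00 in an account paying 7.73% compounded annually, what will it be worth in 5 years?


Formula: FV = P * (1 + r)^n
Substituting: FV = $13,750.00 * (1 + 0.0773)^5
Growth factor: (1.0773)^5 = 1.451053
FV = $13,750.00 * 1.451053 = $19,951.98

$19,951.98


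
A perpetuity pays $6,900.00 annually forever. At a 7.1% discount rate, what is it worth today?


Formula: PV = C / r
Substituting: PV = $6,900.00 / 0.071
PV = $97,183.10

$97,183.10


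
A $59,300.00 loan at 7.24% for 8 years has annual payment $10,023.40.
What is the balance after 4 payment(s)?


Formula: Balance = PV*(1+r)^k - PMT*((1+r)^k - 1)/r
Growth: (1 + 0.0724)^4 = 1.322596
Accumulated factor: ((1+r)^k - 1)/r = 4.455747
Balance = $59,300.00 * 1.322596 - $10,023.40 * 4.455747
Balance = $33,768.22

$33,768.22


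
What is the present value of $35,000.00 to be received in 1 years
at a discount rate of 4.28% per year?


Formula: PV = FV / (1 + r)^n
Substituting: PV = $35,000.00 / (1 + 0.0428)^1
Discount factor: (1.0428)^1 = 1.0428
PV = $35,000.00 / 1.0428 = $33,563.48

$33,563.48


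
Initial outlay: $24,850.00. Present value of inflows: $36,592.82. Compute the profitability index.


Formula: PI = PV(cash flows) / initial investment
Substituting: PI = $36,592.82 / $24,850.00
PI = 1.4725

1.4725


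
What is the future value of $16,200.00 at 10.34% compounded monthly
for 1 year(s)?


Formula: FV = P * (1 + r/m)^(m*t)
Period rate: r/m = 0.1034 / 12 = 0.008617
Total periods: m*t = 12 * 1 = 12
Growth factor: (1 + 0.008617)^12 = 1.108444
FV = $16,200.00 * 1.108444 = $17,956.79

$17,956.79


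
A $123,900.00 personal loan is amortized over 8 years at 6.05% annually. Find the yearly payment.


Formula: PMT = PV * r / (1 - (1+r)^(-n))
Denominator: 1 - (1 + 0.0605)^(-8) = 0.37495
Numerator: $123,900.00 * 0.0605 = 7495.95
PMT = 7495.95 / 0.37495 = $19,991.85

$19,991.85


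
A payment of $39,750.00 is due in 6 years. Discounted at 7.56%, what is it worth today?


Formula: PV = FV / (1 + r)^n
Substituting: PV = $39,750.00 / (1 + 0.0756)^6
Discount factor: (1.0756)^6 = 1.548477
PV = $39,750.00 / 1.548477 = $25,670.38

$25,670.38


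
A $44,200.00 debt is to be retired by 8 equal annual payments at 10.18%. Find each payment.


Formula: PMT = PV * r / (1 - (1+r)^(-n))
Denominator: 1 - (1 + 0.1018)^(-8) = 0.539555
Numerator: $44,200.00 * 0.1018 = 4499.56
PMT = 4499.56 / 0.539555 = $8,339.39

$8,339.39


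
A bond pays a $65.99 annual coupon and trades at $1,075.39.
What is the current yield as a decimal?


Formula: Current yield = annual coupon / price
Substituting: CY = $65.99 / $1,075.39
CY = 0.061364

0.061364


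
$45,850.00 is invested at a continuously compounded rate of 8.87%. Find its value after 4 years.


Formula: FV = P * e^(r*t)
Exponent: r*t = 0.0887 * 4 = 0.3548
e^(0.3548) = 1.425895
FV = $45,850.00 * 1.425895 = $65,377.31

$65,377.31


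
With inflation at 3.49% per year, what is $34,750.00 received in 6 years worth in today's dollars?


Formula: Real value = nominal / (1 + inflation)^years
Price level: (1 + 0.0349)^6 = 1.228543
Real value = $34,750.00 / 1.228543 = $28,285.54

$28,285.54


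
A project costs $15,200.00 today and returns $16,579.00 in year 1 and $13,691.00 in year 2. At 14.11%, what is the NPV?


Formula: NPV = C0 + C1/(1+r) + C2/(1+r)^2
Discount C1: $16,579.00 / (1 + 0.1411) = $14,528.96
Discount C2: $13,691.00 / (1 + 0.1411)^2 = $10,514.48
NPV = -$15,200.00 + $14,528.96 + $10,514.48 = $9,843.44

$9,843.44


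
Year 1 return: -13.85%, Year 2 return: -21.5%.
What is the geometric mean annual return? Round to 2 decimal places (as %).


Formula: Geometric mean = ((1+r1)*(1+r2))^(1/2) - 1
Product: (1 + -0.1385) * (1 + -0.215) = 0.8615 * 0.785 = 0.676277
Square root: 0.676277^0.5 = 0.822361
Geometric mean = 0.822361 - 1 = -0.177639
As percentage: -17.76%

-17.76%


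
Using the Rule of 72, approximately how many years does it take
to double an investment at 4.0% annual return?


Formula: Years ≈ 72 / r
Substituting: Years ≈ 72 / 4.0
Years ≈ 18.0

18.0 years


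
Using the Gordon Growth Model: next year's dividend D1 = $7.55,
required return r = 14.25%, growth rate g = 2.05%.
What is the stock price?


Formula: P = D1 / (r - g)
Spread: r - g = 0.1425 - 0.0205 = 0.122
Substituting: P = $7.55 / 0.122
P = $61.89

$61.89


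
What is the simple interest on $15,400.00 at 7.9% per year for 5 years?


Formula: I = P * r * t
Substituting: I = $15,400.00 * 0.079 * 5
Step: I = $15,400.00 * 0.395
I = $6,083.00

$6,083.00


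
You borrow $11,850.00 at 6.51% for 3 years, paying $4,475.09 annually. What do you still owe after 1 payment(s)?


Formula: Balance = PV*(1+r)^k - PMT*((1+r)^k - 1)/r
Growth: (1 + 0.0651)^1 = 1.0651
Accumulated factor: ((1+r)^k - 1)/r = 1.0
Balance = $11,850.00 * 1.0651 - $4,475.09 * 1.0
Balance = $8,146.35

$8,146.35


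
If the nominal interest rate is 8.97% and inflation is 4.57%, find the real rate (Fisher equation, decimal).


Formula: (1 + r_real) = (1 + r_nom) / (1 + inflation)
Substituting: (1 + r_real) = 1.0897 / 1.0457
(1 + r_real) = 1.042077
r_real = 1.042077 - 1 = 0.042077

0.042077


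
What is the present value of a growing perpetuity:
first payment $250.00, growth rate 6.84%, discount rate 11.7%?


Formula: PV = C / (r - g)
Spread: r - g = 0.117 - 0.0684 = 0.0486
Substituting: PV = $250.00 / 0.0486
PV = $5,144.03

$5,144.03


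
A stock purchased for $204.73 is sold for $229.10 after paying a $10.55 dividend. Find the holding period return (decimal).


Formula: HPR = (P1 - P0 + D) / P0
Gain: $229.10 - $204.73 + $10.55 = $34.92
HPR = $34.92 / $204.73 = 0.1706

0.1706


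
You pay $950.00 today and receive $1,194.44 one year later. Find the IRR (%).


Formula: IRR = C1/C0 - 1
Substituting: IRR = $1,194.44 / $950.00 - 1
Ratio: 1.257305 - 1 = 0.257305
IRR = 25.7305%

25.7305%


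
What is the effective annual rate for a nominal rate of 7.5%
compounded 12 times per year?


Formula: EAR = (1 + r/m)^m - 1
Period rate: r/m = 0.075 / 12 = 0.00625
Compounding: (1 + 0.00625)^12 = 1.077633
EAR = 1.077633 - 1 = 0.077633

0.077633


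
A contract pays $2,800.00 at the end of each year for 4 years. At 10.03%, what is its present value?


Formula: PV = PMT * (1 - (1+r)^(-n)) / r
Discount factor: (1 + 0.1003)^(-4) = 0.682269
Bracket: 1 - 0.682269 = 0.317731
PV = $2,800.00 * 0.317731 / 0.1003 = $8,869.86

$8,869.86


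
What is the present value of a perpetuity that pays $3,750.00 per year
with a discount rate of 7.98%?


Formula: PV = C / r
Substituting: PV = $3,750.00 / 0.0798
PV = $46,992.48

$46,992.48


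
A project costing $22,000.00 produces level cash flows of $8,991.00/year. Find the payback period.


Formula: Payback = investment / annual cash flow
Substituting: Payback = $22,000.00 / $8,991.00
Payback = 2.4469 years

2.4469 years


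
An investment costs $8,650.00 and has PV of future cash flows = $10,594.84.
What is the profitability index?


Formula: PI = PV(cash flows) / initial investment
Substituting: PI = $10,594.84 / $8,650.00
PI = 1.2248

1.2248


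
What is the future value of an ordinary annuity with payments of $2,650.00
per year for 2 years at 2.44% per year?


Formula: FV = PMT * ((1+r)^n - 1) / r
Growth factor: (1 + 0.0244)^2 = 1.049395
Numerator: 1.049395 - 1 = 0.049395
FV = $2,650.00 * 0.049395 / 0.0244 = $5,364.66

$5,364.66


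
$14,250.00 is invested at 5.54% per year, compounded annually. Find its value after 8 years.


Formula: FV = P * (1 + r)^n
Substituting: FV = $14,250.00 * (1 + 0.0554)^8
Growth factor: (1.0554)^8 = 1.539348
FV = $14,250.00 * 1.539348 = $21,935.70

$21,935.70


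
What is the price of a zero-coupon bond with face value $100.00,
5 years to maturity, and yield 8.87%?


Formula: Price = FV / (1 + r)^n
Substituting: Price = $100.00 / (1 + 0.0887)^5
Discount factor: (1.0887)^5 = 1.529471
Price = $100.00 / 1.529471 = $65.38

$65.38


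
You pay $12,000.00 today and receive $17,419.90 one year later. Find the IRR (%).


Formula: IRR = C1/C0 - 1
Substituting: IRR = $17,419.90 / $12,000.00 - 1
Ratio: 1.451658 - 1 = 0.451658
IRR = 45.1658%

45.1658%


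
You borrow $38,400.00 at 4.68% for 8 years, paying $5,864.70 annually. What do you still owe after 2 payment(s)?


Formula: Balance = PV*(1+r)^k - PMT*((1+r)^k - 1)/r
Growth: (1 + 0.0468)^2 = 1.09579
Accumulated factor: ((1+r)^k - 1)/r = 2.0468
Balance = $38,400.00 * 1.09579 - $5,864.70 * 2.0468
Balance = $30,074.48

$30,074.48


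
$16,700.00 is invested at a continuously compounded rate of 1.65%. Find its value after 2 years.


Formula: FV = P * e^(r*t)
Exponent: r*t = 0.0165 * 2 = 0.033
e^(0.033) = 1.033551
FV = $16,700.00 * 1.033551 = $17,260.29

$17,260.29


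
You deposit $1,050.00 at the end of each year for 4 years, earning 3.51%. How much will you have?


Formula: FV = PMT * ((1+r)^n - 1) / r
Growth factor: (1 + 0.0351)^4 = 1.147967
Numerator: 1.147967 - 1 = 0.147967
FV = $1,050.00 * 0.147967 / 0.0351 = $4,426.35

$4,426.35


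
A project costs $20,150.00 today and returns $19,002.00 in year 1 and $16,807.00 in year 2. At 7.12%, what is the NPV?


Formula: NPV = C0 + C1/(1+r) + C2/(1+r)^2
Discount C1: $19,002.00 / (1 + 0.0712) = $17,738.98
Discount C2: $16,807.00 / (1 + 0.0712)^2 = $14,647.01
NPV = -$20,150.00 + $17,738.98 + $14,647.01 = $12,236.00

$12,236.00


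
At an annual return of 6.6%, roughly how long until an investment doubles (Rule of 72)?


Formula: Years ≈ 72 / r
Substituting: Years ≈ 72 / 6.6
Years ≈ 10.9

10.9 years


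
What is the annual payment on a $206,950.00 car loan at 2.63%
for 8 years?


Formula: PMT = PV * r / (1 - (1+r)^(-n))
Denominator: 1 - (1 + 0.0263)^(-8) = 0.187534
Numerator: $206,950.00 * 0.0263 = 5442.785
PMT = 5442.785 / 0.187534 = $29,022.97

$29,022.97


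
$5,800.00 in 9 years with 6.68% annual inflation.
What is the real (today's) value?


Formula: Real value = nominal / (1 + inflation)^years
Price level: (1 + 0.0668)^9 = 1.789563
Real value = $5,800.00 / 1.789563 = $3,241.01

$3,241.01


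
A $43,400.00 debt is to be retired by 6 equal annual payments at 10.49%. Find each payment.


Formula: PMT = PV * r / (1 - (1+r)^(-n))
Denominator: 1 - (1 + 0.1049)^(-6) = 0.45038
Numerator: $43,400.00 * 0.1049 = 4552.66
PMT = 4552.66 / 0.45038 = $10,108.48

$10,108.48


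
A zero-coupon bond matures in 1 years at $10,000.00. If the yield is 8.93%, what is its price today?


Formula: Price = FV / (1 + r)^n
Substituting: Price = $10,000.00 / (1 + 0.0893)^1
Discount factor: (1.0893)^1 = 1.0893
Price = $10,000.00 / 1.0893 = $9,180.21

$9,180.21


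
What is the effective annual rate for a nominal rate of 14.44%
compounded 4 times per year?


Formula: EAR = (1 + r/m)^m - 1
Period rate: r/m = 0.1444 / 4 = 0.0361
Compounding: (1 + 0.0361)^4 = 1.152409
EAR = 1.152409 - 1 = 0.152409

0.152409


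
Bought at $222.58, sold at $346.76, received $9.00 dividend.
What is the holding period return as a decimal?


Formula: HPR = (P1 - P0 + D) / P0
Gain: $346.76 - $222.58 + $9.00 = $133.18
HPR = $133.18 / $222.58 = 0.5983

0.5983


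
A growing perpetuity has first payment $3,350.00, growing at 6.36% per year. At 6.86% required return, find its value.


Formula: PV = C / (r - g)
Spread: r - g = 0.0686 - 0.0636 = 0.005
Substituting: PV = $3,350.00 / 0.005
PV = $670,000.00

$670,000.00


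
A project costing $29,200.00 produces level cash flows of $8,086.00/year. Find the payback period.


Formula: Payback = investment / annual cash flow
Substituting: Payback = $29,200.00 / $8,086.00
Payback = 3.6112 years

3.6112 years


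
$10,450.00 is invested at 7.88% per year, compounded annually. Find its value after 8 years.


Formula: FV = P * (1 + r)^n
Substituting: FV = $10,450.00 * (1 + 0.0788)^8
Growth factor: (1.0788)^8 = 1.834541
FV = $10,450.00 * 1.834541 = $19,170.96

$19,170.96


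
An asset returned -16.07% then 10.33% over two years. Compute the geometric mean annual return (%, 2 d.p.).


Formula: Geometric mean = ((1+r1)*(1+r2))^(1/2) - 1
Product: (1 + -0.1607) * (1 + 0.1033) = 0.8393 * 1.1033 = 0.926
Square root: 0.926^0.5 = 0.962289
Geometric mean = 0.962289 - 1 = -0.037711
As percentage: -3.77%

-3.77%


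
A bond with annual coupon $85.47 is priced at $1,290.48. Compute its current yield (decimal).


Formula: Current yield = annual coupon / price
Substituting: CY = $85.47 / $1,290.48
CY = 0.066231

0.066231


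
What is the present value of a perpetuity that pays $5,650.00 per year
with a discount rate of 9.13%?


Formula: PV = C / r
Substituting: PV = $5,650.00 / 0.0913
PV = $61,883.90

$61,883.90


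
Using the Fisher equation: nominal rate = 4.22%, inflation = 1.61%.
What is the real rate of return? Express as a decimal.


Formula: (1 + r_real) = (1 + r_nom) / (1 + inflation)
Substituting: (1 + r_real) = 1.0422 / 1.0161
(1 + r_real) = 1.025686
r_real = 1.025686 - 1 = 0.025686

0.025686


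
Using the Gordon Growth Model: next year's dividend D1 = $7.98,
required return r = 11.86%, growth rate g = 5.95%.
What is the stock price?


Formula: P = D1 / (r - g)
Spread: r - g = 0.1186 - 0.0595 = 0.0591
Substituting: P = $7.98 / 0.0591
P = $135.03

$135.03


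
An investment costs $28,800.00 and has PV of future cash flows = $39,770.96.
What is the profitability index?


Formula: PI = PV(cash flows) / initial investment
Substituting: PI = $39,770.96 / $28,800.00
PI = 1.3809

1.3809


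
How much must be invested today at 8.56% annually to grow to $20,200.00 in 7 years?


Formula: PV = FV / (1 + r)^n
Substituting: PV = $20,200.00 / (1 + 0.0856)^7
Discount factor: (1.0856)^7 = 1.777006
PV = $20,200.00 / 1.777006 = $11,367.44

$11,367.44


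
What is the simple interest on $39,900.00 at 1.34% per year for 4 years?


Formula: I = P * r * t
Substituting: I = $39,900.00 * 0.0134 * 4
Step: I = $39,900.00 * 0.0536
I = $2,138.64

$2,138.64


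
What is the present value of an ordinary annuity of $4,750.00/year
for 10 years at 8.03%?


Formula: PV = PMT * (1 - (1+r)^(-n)) / r
Discount factor: (1 + 0.0803)^(-10) = 0.461909
Bracket: 1 - 0.461909 = 0.538091
PV = $4,750.00 * 0.538091 / 0.0803 = $31,829.80

$31,829.80


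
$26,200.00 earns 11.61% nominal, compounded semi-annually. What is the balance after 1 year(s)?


Formula: FV = P * (1 + r/m)^(m*t)
Period rate: r/m = 0.1161 / 2 = 0.05805
Total periods: m*t = 2 * 1 = 2
Growth factor: (1 + 0.05805)^2 = 1.11947
FV = $26,200.00 * 1.11947 = $29,330.11

$29,330.11


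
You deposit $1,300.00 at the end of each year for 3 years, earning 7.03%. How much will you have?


Formula: FV = PMT * ((1+r)^n - 1) / r
Growth factor: (1 + 0.0703)^3 = 1.226074
Numerator: 1.226074 - 1 = 0.226074
FV = $1,300.00 * 0.226074 / 0.0703 = $4,180.59

$4,180.59
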